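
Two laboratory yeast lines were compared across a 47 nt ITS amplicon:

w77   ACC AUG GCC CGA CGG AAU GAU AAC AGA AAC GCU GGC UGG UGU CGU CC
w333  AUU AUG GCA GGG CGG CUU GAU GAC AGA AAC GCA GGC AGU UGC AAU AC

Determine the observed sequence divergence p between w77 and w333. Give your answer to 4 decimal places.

Mismatches occur at site 2 (C↔U), site 3 (C↔U), site 9 (C↔A), site 10 (C↔G), site 12 (A↔G), site 16 (A↔C), site 17 (A↔U), site 22 (A↔G), site 33 (U↔A), site 37 (U↔A), site 39 (G↔U), site 42 (U↔C), site 43 (C↔A), site 44 (G↔A), site 46 (C↔A).
There are 15 differences over 47 sites, so p = 15/47 = 0.3191.

0.3191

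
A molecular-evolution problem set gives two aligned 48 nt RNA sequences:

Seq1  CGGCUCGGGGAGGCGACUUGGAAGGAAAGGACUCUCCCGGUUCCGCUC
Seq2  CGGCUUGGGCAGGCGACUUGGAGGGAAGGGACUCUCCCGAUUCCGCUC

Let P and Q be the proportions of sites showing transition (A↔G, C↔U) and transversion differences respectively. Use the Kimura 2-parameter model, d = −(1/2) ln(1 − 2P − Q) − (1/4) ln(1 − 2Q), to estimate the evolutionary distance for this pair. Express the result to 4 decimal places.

Differing sites — 6:C/U (Ti); 10:G/C (Tv); 23:A/G (Ti); 28:A/G (Ti); 40:G/A (Ti).
Of the 5 differences, 4 transitions and 1 transversion over 48 sites: P = 4/48 = 0.083333, Q = 1/48 = 0.020833.
d = −0.5·ln(0.812501) − 0.25·ln(0.958334) = −0.5·(-0.207638) − 0.25·(-0.042559) = 0.1145.

0.1145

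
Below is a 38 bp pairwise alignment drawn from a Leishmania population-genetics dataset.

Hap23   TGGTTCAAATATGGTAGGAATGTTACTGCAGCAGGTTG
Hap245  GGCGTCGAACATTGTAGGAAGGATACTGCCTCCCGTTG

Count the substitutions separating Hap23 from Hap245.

Differing sites — 1:T/G; 3:G/C; 4:T/G; 7:A/G; 10:T/C; 13:G/T; 21:T/G; 23:T/A; 30:A/C; 31:G/T; 33:A/C; 34:G/C.
That gives 12 mismatches out of 38 aligned sites, so the Hamming distance is 12.

12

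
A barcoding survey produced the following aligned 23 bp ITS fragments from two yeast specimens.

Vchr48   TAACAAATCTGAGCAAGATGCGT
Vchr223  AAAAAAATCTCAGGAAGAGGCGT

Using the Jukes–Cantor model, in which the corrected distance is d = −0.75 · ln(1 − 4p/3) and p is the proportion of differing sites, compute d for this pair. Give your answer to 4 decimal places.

0.2567

Mismatches occur at site 1 (T/A), site 4 (C/A), site 11 (G/C), site 14 (C/G), site 19 (T/G).
p = 5/23 = 0.217391.
d = −0.75 · ln(1 − (4/3)·0.217391) = −0.75 · ln(0.710145) = −0.75 · (-0.342286) = 0.2567.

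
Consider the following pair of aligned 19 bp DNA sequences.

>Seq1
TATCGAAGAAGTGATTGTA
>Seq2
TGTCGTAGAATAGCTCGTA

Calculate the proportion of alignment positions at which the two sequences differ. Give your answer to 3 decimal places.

0.316

Differing sites — 2:A/G; 6:A/T; 11:G/T; 12:T/A; 14:A/C; 16:T/C.
There are 6 differences over 19 sites, so p = 6/19 = 0.316.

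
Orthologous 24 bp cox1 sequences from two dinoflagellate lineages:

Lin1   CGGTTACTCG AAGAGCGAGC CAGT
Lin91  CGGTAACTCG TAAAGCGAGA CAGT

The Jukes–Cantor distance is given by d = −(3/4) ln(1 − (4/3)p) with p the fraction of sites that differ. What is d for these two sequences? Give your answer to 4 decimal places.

0.1885

Differing sites — 5:T/A; 11:A/T; 13:G/A; 20:C/A.
p = 4/24 = 0.166667.
d = −0.75 · ln(1 − (4/3)·0.166667) = −0.75 · ln(0.777777) = −0.75 · (-0.251315) = 0.1885.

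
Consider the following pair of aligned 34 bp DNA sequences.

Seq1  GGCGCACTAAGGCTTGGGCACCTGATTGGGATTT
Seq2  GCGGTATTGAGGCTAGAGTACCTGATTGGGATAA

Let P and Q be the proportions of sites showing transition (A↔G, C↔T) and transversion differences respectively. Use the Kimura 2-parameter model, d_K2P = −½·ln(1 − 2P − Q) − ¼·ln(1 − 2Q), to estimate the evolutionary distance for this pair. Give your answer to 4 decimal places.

0.3780

Mismatches occur at site 2 (G/C, transversion), site 3 (C/G, transversion), site 5 (C/T, transition), site 7 (C/T, transition), site 9 (A/G, transition), site 15 (T/A, transversion), site 17 (G/A, transition), site 19 (C/T, transition), site 33 (T/A, transversion), site 34 (T/A, transversion).
Of the 10 differences, 5 transitions and 5 transversions over 34 sites: P = 5/34 = 0.147059, Q = 5/34 = 0.147059.
d = −0.5·ln(0.558823) − 0.25·ln(0.705882) = −0.5·(-0.581922) − 0.25·(-0.348307) = 0.3780.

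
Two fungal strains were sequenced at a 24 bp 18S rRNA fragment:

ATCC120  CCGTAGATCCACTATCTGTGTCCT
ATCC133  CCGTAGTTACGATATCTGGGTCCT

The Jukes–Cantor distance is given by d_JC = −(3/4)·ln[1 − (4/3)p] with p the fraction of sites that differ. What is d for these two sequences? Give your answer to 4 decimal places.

Mismatches occur at site 7 (A→T), site 9 (C→A), site 11 (A→G), site 12 (C→A), site 19 (T→G).
p = 5/24 = 0.208333.
d = −0.75 · ln(1 − (4/3)·0.208333) = −0.75 · ln(0.722223) = −0.75 · (-0.325421) = 0.2441.

0.2441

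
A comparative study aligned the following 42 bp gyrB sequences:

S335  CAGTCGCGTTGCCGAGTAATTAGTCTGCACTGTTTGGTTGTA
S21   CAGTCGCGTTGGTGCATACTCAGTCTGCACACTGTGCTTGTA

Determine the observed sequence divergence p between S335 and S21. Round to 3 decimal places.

The sequences differ at positions 12 (C/G), 13 (C/T), 15 (A/C), 16 (G/A), 19 (A/C), 21 (T/C), 31 (T/A), 32 (G/C), 34 (T/G), 37 (G/C).
There are 10 differences over 42 sites, so p = 10/42 = 0.238.

0.238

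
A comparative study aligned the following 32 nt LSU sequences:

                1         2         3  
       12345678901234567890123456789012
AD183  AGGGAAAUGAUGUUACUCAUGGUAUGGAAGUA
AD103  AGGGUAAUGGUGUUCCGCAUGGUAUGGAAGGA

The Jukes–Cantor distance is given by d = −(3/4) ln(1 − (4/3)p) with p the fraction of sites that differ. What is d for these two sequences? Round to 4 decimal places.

0.1752

Mismatches occur at site 5 (A→U), site 10 (A→G), site 15 (A→C), site 17 (U→G), site 31 (U→G).
p = 5/32 = 0.156250.
d = −0.75 · ln(1 − (4/3)·0.156250) = −0.75 · ln(0.791667) = −0.75 · (-0.233614) = 0.1752.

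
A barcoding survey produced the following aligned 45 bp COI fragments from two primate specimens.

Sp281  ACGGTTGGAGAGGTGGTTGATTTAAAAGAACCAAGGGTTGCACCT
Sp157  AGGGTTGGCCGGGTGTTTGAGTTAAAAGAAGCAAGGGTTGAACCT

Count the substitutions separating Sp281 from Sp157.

8

Mismatches occur at site 2 (C↔G), site 9 (A↔C), site 10 (G↔C), site 11 (A↔G), site 16 (G↔T), site 21 (T↔G), site 31 (C↔G), site 41 (C↔A).
That gives 8 mismatches out of 45 aligned sites, so the Hamming distance is 8.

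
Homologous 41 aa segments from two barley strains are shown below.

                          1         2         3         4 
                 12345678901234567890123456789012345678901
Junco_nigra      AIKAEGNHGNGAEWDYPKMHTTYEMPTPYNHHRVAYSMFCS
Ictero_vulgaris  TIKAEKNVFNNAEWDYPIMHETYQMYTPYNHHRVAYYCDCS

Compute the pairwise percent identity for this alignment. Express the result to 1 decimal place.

70.7%

The sequences differ at positions 1 (A/T), 6 (G/K), 8 (H/V), 9 (G/F), 11 (G/N), 18 (K/I), 21 (T/E), 24 (E/Q), 26 (P/Y), 37 (S/Y), 38 (M/C), 39 (F/D).
29 of the 41 sites match, so the percent identity is 29/41 × 100 = 70.7%.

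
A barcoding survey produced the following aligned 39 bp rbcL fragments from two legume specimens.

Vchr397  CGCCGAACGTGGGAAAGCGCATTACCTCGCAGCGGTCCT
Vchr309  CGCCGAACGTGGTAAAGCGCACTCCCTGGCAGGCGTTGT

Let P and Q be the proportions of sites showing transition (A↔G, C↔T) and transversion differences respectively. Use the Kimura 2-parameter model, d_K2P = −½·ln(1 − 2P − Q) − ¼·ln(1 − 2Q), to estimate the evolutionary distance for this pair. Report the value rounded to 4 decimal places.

0.2401

Differing sites — 13:G/T (Tv); 22:T/C (Ti); 24:A/C (Tv); 28:C/G (Tv); 33:C/G (Tv); 34:G/C (Tv); 37:C/T (Ti); 38:C/G (Tv).
Of the 8 differences, 2 transitions and 6 transversions over 39 sites: P = 2/39 = 0.051282, Q = 6/39 = 0.153846.
d = −0.5·ln(0.743590) − 0.25·ln(0.692308) = −0.5·(-0.296265) − 0.25·(-0.367724) = 0.2401.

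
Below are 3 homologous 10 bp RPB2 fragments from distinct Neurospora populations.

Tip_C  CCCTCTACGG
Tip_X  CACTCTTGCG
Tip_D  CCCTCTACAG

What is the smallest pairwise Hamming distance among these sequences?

1

Pairwise Hamming distances:
  Tip_C vs Tip_X: 4
  Tip_C vs Tip_D: 1
  Tip_X vs Tip_D: 4
The smallest is 1, between Tip_C and Tip_D.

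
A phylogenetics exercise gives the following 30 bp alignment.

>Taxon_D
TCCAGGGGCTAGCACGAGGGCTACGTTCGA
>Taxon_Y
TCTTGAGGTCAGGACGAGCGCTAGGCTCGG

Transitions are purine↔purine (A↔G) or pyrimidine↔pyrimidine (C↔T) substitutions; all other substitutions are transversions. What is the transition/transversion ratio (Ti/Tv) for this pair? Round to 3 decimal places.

Differing sites — 3:C/T (Ti); 4:A/T (Tv); 6:G/A (Ti); 9:C/T (Ti); 10:T/C (Ti); 13:C/G (Tv); 19:G/C (Tv); 24:C/G (Tv); 26:T/C (Ti); 30:A/G (Ti).
Of the 10 differences, 6 transitions and 4 transversions, so Ti/Tv = 6/4 = 1.500.

1.500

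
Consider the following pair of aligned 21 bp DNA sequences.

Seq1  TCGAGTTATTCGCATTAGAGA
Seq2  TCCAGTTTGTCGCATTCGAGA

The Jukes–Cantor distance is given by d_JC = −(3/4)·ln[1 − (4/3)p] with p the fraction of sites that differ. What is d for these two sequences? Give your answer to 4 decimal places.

0.2197

The sequences differ at positions 3 (G/C), 8 (A/T), 9 (T/G), 17 (A/C).
p = 4/21 = 0.190476.
d = −0.75 · ln(1 − (4/3)·0.190476) = −0.75 · ln(0.746032) = −0.75 · (-0.292987) = 0.2197.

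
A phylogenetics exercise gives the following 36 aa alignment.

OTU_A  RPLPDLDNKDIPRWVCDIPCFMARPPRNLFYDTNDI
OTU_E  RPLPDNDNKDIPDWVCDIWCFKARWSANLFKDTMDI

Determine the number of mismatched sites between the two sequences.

9

The sequences differ at positions 6 (L/N), 13 (R/D), 19 (P/W), 22 (M/K), 25 (P/W), 26 (P/S), 27 (R/A), 31 (Y/K), 34 (N/M).
That gives 9 mismatches out of 36 aligned sites, so the Hamming distance is 9.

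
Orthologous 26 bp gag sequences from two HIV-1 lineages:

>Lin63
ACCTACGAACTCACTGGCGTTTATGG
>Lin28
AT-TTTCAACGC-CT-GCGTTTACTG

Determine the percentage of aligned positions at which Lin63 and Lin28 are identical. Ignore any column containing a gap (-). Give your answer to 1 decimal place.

69.6%

Excluding the 3 gap columns leaves 23 comparable sites.
The sequences differ at positions 2 (C/T), 5 (A/T), 6 (C/T), 7 (G/C), 11 (T/G), 24 (T/C), 25 (G/T).
16 of the 23 comparable sites match, so the percent identity is 16/23 × 100 = 69.6%.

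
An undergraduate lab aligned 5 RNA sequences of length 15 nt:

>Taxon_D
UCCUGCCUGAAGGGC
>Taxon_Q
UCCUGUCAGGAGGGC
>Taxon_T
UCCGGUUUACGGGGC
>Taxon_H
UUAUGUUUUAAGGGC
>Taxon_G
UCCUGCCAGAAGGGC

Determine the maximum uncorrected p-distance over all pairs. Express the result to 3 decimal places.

0.467

Pairwise Hamming distances:
  Taxon_D vs Taxon_Q: 3
  Taxon_D vs Taxon_T: 6
  Taxon_D vs Taxon_H: 5
  Taxon_D vs Taxon_G: 1
  Taxon_Q vs Taxon_T: 6
  Taxon_Q vs Taxon_H: 6
  Taxon_Q vs Taxon_G: 2
  Taxon_T vs Taxon_H: 6
  Taxon_T vs Taxon_G: 7
  Taxon_H vs Taxon_G: 6
The largest is 7 mismatches, between Taxon_T and Taxon_G; p = 7/15 = 0.467.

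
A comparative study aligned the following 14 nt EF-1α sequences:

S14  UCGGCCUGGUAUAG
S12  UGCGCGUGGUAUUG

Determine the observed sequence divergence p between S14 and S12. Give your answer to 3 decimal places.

0.286

The sequences differ at positions 2 (C/G), 3 (G/C), 6 (C/G), 13 (A/U).
There are 4 differences over 14 sites, so p = 4/14 = 0.286.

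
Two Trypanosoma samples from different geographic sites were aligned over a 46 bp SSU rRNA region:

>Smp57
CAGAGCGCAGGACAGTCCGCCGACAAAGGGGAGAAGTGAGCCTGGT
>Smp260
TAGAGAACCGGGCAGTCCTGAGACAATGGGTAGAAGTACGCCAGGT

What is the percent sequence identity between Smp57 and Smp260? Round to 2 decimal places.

The sequences differ at positions 1 (C/T), 6 (C/A), 7 (G/A), 9 (A/C), 12 (A/G), 19 (G/T), 20 (C/G), 21 (C/A), 27 (A/T), 31 (G/T), 38 (G/A), 39 (A/C), 43 (T/A).
33 of the 46 sites match, so the percent identity is 33/46 × 100 = 71.74%.

71.74%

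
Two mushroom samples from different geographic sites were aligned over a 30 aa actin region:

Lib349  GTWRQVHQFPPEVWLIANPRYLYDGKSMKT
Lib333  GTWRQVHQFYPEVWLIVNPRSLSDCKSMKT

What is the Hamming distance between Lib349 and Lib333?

5

Differing sites — 10:P/Y; 17:A/V; 21:Y/S; 23:Y/S; 25:G/C.
That gives 5 mismatches out of 30 aligned sites, so the Hamming distance is 5.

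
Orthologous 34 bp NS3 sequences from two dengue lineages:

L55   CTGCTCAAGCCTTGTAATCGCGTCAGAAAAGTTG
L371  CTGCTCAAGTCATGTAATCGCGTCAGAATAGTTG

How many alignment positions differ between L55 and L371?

Mismatches occur at site 10 (C→T), site 12 (T→A), site 29 (A→T).
That gives 3 mismatches out of 34 aligned sites, so the Hamming distance is 3.

3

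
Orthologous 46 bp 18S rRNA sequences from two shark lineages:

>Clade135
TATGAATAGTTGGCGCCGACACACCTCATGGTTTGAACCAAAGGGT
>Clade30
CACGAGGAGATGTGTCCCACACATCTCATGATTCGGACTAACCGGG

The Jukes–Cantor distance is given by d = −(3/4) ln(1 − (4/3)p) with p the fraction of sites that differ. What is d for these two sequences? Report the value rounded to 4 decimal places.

0.5091

Mismatches occur at site 1 (T↔C), site 3 (T↔C), site 6 (A↔G), site 7 (T↔G), site 10 (T↔A), site 13 (G↔T), site 14 (C↔G), site 15 (G↔T), site 18 (G↔C), site 24 (C↔T), site 31 (G↔A), site 34 (T↔C), site 36 (A↔G), site 39 (C↔T), site 42 (A↔C), site 43 (G↔C), site 46 (T↔G).
p = 17/46 = 0.369565.
d = −0.75 · ln(1 − (4/3)·0.369565) = −0.75 · ln(0.507247) = −0.75 · (-0.678757) = 0.5091.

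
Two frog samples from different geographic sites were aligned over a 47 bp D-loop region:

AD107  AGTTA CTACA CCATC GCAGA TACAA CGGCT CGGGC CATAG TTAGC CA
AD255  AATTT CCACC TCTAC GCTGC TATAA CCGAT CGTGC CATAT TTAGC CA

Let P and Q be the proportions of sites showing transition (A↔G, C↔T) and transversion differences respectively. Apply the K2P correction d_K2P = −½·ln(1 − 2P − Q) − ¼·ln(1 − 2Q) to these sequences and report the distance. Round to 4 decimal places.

0.3800

Mismatches occur at site 2 (G→A, transition), site 5 (A→T, transversion), site 7 (T→C, transition), site 10 (A→C, transversion), site 11 (C→T, transition), site 13 (A→T, transversion), site 14 (T→A, transversion), site 18 (A→T, transversion), site 20 (A→C, transversion), site 23 (C→T, transition), site 27 (G→C, transversion), site 29 (C→A, transversion), site 33 (G→T, transversion), site 40 (G→T, transversion).
Of the 14 differences, 4 transitions and 10 transversions over 47 sites: P = 4/47 = 0.085106, Q = 10/47 = 0.212766.
d = −0.5·ln(0.617022) − 0.25·ln(0.574468) = −0.5·(-0.482851) − 0.25·(-0.554311) = 0.3800.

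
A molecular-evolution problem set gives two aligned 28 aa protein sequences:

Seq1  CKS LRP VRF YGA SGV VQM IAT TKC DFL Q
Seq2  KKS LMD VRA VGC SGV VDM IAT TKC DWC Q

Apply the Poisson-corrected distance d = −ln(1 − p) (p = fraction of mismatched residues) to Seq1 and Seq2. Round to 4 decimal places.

0.3878

Differing sites — 1:C/K; 5:R/M; 6:P/D; 9:F/A; 10:Y/V; 12:A/C; 17:Q/D; 26:F/W; 27:L/C.
p = 9/28 = 0.321429.
d = −ln(1 − 0.321429) = −ln(0.678571) = 0.3878.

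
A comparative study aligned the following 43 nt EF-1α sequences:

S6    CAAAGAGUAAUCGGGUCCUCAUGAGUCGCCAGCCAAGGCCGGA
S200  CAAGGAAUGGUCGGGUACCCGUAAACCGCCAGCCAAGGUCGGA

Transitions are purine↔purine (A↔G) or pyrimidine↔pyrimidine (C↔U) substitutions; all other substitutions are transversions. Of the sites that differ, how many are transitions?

10

The sequences differ at positions 4 (A/G, transition), 7 (G/A, transition), 9 (A/G, transition), 10 (A/G, transition), 17 (C/A, transversion), 19 (U/C, transition), 21 (A/G, transition), 23 (G/A, transition), 25 (G/A, transition), 26 (U/C, transition), 39 (C/U, transition).
Of the 11 differences, 10 transitions and 1 transversion, so the answer is 10.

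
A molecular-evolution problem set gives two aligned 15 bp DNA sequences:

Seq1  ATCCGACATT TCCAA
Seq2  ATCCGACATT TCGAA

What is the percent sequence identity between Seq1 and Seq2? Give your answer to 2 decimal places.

93.33%

The sequences differ at position 13 (C/G).
14 of the 15 sites match, so the percent identity is 14/15 × 100 = 93.33%.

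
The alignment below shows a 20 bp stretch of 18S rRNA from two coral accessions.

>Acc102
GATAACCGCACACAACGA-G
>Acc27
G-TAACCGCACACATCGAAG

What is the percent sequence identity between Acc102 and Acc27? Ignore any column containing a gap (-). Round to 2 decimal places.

Excluding the 2 gap columns leaves 18 comparable sites.
Differing sites — 15:A/T.
17 of the 18 comparable sites match, so the percent identity is 17/18 × 100 = 94.44%.

94.44%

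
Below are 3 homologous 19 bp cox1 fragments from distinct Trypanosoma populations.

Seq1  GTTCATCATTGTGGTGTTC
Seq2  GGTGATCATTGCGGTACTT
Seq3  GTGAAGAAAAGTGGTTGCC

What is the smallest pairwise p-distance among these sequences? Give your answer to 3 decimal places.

Pairwise Hamming distances:
  Seq1 vs Seq2: 6
  Seq1 vs Seq3: 9
  Seq2 vs Seq3: 12
The smallest is 6 mismatches, between Seq1 and Seq2; p = 6/19 = 0.316.

0.316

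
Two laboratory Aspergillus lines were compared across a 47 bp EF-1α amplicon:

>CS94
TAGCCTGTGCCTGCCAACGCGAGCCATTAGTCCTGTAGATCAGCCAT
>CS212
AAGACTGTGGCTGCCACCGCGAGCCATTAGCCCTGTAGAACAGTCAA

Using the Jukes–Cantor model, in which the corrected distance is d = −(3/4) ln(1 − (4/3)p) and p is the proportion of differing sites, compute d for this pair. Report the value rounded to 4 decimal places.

0.1931

Mismatches occur at site 1 (T/A), site 4 (C/A), site 10 (C/G), site 17 (A/C), site 31 (T/C), site 40 (T/A), site 44 (C/T), site 47 (T/A).
p = 8/47 = 0.170213.
d = −0.75 · ln(1 − (4/3)·0.170213) = −0.75 · ln(0.773049) = −0.75 · (-0.257413) = 0.1931.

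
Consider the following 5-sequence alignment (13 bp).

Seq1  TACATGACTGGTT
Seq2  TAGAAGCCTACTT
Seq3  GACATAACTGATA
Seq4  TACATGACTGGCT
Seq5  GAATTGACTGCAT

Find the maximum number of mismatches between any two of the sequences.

8

Pairwise Hamming distances:
  Seq1 vs Seq2: 5
  Seq1 vs Seq3: 4
  Seq1 vs Seq4: 1
  Seq1 vs Seq5: 5
  Seq2 vs Seq3: 8
  Seq2 vs Seq4: 6
  Seq2 vs Seq5: 7
  Seq3 vs Seq4: 5
  Seq3 vs Seq5: 6
  Seq4 vs Seq5: 5
The largest is 8, between Seq2 and Seq3.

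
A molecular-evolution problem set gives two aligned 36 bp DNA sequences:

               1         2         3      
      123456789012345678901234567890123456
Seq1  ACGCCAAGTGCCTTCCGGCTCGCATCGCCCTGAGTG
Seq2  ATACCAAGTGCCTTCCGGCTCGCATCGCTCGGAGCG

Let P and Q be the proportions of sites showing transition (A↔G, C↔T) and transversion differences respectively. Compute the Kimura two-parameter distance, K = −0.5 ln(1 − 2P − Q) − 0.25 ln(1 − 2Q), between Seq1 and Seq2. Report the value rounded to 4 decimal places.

Differing sites — 2:C/T (Ti); 3:G/A (Ti); 29:C/T (Ti); 31:T/G (Tv); 35:T/C (Ti).
Of the 5 differences, 4 transitions and 1 transversion over 36 sites: P = 4/36 = 0.111111, Q = 1/36 = 0.027778.
d = −0.5·ln(0.750000) − 0.25·ln(0.944444) = −0.5·(-0.287682) − 0.25·(-0.057159) = 0.1581.

0.1581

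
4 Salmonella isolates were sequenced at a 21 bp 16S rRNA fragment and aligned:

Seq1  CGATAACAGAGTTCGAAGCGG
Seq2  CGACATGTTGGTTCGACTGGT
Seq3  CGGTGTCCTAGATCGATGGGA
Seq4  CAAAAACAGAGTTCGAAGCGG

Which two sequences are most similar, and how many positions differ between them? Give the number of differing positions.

2

Pairwise Hamming distances:
  Seq1 vs Seq2: 10
  Seq1 vs Seq3: 9
  Seq1 vs Seq4: 2
  Seq2 vs Seq3: 10
  Seq2 vs Seq4: 11
  Seq3 vs Seq4: 11
The smallest is 2, between Seq1 and Seq4.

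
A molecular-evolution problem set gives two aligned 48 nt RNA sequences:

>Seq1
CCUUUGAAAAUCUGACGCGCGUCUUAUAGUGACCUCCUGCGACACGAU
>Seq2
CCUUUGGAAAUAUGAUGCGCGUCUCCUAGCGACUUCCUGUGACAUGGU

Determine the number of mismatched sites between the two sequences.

Mismatches occur at site 7 (A/G), site 12 (C/A), site 16 (C/U), site 25 (U/C), site 26 (A/C), site 30 (U/C), site 34 (C/U), site 40 (C/U), site 45 (C/U), site 47 (A/G).
That gives 10 mismatches out of 48 aligned sites, so the Hamming distance is 10.

10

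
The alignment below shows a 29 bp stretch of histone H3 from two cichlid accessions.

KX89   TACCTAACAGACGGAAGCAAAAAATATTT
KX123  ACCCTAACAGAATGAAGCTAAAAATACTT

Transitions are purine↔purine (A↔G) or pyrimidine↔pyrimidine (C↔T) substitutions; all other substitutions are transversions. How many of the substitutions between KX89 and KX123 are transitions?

1

The sequences differ at positions 1 (T/A, transversion), 2 (A/C, transversion), 12 (C/A, transversion), 13 (G/T, transversion), 19 (A/T, transversion), 27 (T/C, transition).
Of the 6 differences, 1 transition and 5 transversions, so the answer is 1.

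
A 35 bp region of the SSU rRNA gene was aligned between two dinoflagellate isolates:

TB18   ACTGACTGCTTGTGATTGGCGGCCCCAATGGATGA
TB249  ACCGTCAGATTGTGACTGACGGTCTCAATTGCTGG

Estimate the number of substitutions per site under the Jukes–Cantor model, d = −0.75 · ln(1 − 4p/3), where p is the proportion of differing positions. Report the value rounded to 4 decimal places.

0.4073

Differing sites — 3:T/C; 5:A/T; 7:T/A; 9:C/A; 16:T/C; 19:G/A; 23:C/T; 25:C/T; 30:G/T; 32:A/C; 35:A/G.
p = 11/35 = 0.314286.
d = −0.75 · ln(1 − (4/3)·0.314286) = −0.75 · ln(0.580952) = −0.75 · (-0.543087) = 0.4073.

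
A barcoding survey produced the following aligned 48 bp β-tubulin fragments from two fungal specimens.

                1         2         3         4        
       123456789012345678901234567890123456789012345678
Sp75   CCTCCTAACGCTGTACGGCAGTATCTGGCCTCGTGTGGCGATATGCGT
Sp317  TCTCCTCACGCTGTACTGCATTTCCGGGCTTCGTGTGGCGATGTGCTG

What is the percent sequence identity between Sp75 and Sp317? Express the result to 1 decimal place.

77.1%

Mismatches occur at site 1 (C/T), site 7 (A/C), site 17 (G/T), site 21 (G/T), site 23 (A/T), site 24 (T/C), site 26 (T/G), site 30 (C/T), site 43 (A/G), site 47 (G/T), site 48 (T/G).
37 of the 48 sites match, so the percent identity is 37/48 × 100 = 77.1%.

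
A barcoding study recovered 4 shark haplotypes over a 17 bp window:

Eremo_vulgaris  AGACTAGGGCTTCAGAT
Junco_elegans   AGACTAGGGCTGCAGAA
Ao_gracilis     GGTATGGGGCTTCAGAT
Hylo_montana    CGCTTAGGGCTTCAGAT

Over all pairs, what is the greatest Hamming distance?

6

Pairwise Hamming distances:
  Eremo_vulgaris vs Junco_elegans: 2
  Eremo_vulgaris vs Ao_gracilis: 4
  Eremo_vulgaris vs Hylo_montana: 3
  Junco_elegans vs Ao_gracilis: 6
  Junco_elegans vs Hylo_montana: 5
  Ao_gracilis vs Hylo_montana: 4
The largest is 6, between Junco_elegans and Ao_gracilis.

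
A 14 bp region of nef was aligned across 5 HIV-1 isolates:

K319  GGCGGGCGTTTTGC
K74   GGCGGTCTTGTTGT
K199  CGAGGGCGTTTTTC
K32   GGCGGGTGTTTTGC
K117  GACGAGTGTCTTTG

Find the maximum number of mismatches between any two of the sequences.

Pairwise Hamming distances:
  K319 vs K74: 4
  K319 vs K199: 3
  K319 vs K32: 1
  K319 vs K117: 6
  K74 vs K199: 7
  K74 vs K32: 5
  K74 vs K117: 8
  K199 vs K32: 4
  K199 vs K117: 7
  K32 vs K117: 5
The largest is 8, between K74 and K117.

8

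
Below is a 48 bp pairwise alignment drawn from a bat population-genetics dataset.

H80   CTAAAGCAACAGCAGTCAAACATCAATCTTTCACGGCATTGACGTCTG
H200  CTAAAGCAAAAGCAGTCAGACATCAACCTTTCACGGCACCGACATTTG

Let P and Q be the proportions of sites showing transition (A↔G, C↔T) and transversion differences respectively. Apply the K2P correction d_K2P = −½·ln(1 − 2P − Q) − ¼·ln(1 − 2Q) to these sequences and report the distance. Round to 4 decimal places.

0.1686

Mismatches occur at site 10 (C/A, transversion), site 19 (A/G, transition), site 27 (T/C, transition), site 39 (T/C, transition), site 40 (T/C, transition), site 44 (G/A, transition), site 46 (C/T, transition).
Of the 7 differences, 6 transitions and 1 transversion over 48 sites: P = 6/48 = 0.125000, Q = 1/48 = 0.020833.
d = −0.5·ln(0.729167) − 0.25·ln(0.958334) = −0.5·(-0.315852) − 0.25·(-0.042559) = 0.1686.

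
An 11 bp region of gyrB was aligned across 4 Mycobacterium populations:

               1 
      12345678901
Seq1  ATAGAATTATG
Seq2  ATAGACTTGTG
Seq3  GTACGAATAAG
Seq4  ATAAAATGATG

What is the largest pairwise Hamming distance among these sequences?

Pairwise Hamming distances:
  Seq1 vs Seq2: 2
  Seq1 vs Seq3: 5
  Seq1 vs Seq4: 2
  Seq2 vs Seq3: 7
  Seq2 vs Seq4: 4
  Seq3 vs Seq4: 6
The largest is 7, between Seq2 and Seq3.

7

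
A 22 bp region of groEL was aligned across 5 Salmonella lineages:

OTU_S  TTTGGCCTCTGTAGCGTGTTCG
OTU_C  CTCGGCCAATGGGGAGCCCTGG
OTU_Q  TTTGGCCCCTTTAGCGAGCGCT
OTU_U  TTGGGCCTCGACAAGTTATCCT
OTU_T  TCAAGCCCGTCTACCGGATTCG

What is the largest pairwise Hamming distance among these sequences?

Pairwise Hamming distances:
  OTU_S vs OTU_C: 11
  OTU_S vs OTU_Q: 6
  OTU_S vs OTU_U: 10
  OTU_S vs OTU_T: 9
  OTU_C vs OTU_Q: 13
  OTU_C vs OTU_U: 17
  OTU_C vs OTU_T: 15
  OTU_Q vs OTU_U: 12
  OTU_Q vs OTU_T: 11
  OTU_U vs OTU_T: 14
The largest is 17, between OTU_C and OTU_U.

17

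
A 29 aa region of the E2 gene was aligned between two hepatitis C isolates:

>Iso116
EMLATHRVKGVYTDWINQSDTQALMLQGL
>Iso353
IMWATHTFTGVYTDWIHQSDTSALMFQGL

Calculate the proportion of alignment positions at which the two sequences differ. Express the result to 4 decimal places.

0.2759

The sequences differ at positions 1 (E/I), 3 (L/W), 7 (R/T), 8 (V/F), 9 (K/T), 17 (N/H), 22 (Q/S), 26 (L/F).
There are 8 differences over 29 sites, so p = 8/29 = 0.2759.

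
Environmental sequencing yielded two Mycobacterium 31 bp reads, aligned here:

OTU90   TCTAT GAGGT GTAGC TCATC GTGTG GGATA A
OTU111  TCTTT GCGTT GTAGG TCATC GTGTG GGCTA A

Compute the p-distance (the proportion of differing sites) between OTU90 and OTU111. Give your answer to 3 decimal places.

Mismatches occur at site 4 (A→T), site 7 (A→C), site 9 (G→T), site 15 (C→G), site 28 (A→C).
There are 5 differences over 31 sites, so p = 5/31 = 0.161.

0.161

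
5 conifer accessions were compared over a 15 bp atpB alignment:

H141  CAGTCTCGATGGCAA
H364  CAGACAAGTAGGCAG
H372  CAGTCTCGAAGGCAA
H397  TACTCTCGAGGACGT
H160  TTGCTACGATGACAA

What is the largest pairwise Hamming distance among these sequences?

10

Pairwise Hamming distances:
  H141 vs H364: 6
  H141 vs H372: 1
  H141 vs H397: 6
  H141 vs H160: 6
  H364 vs H372: 5
  H364 vs H397: 10
  H364 vs H160: 9
  H372 vs H397: 6
  H372 vs H160: 7
  H397 vs H160: 8
The largest is 10, between H364 and H397.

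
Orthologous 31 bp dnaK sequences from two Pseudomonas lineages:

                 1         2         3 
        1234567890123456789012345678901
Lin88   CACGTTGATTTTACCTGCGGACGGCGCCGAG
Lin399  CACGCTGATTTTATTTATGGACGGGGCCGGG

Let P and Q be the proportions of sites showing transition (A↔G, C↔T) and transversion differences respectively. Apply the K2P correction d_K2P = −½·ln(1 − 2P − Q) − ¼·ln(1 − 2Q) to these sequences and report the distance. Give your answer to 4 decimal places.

Differing sites — 5:T/C (Ti); 14:C/T (Ti); 15:C/T (Ti); 17:G/A (Ti); 18:C/T (Ti); 25:C/G (Tv); 30:A/G (Ti).
Of the 7 differences, 6 transitions and 1 transversion over 31 sites: P = 6/31 = 0.193548, Q = 1/31 = 0.032258.
d = −0.5·ln(0.580646) − 0.25·ln(0.935484) = −0.5·(-0.543614) − 0.25·(-0.066691) = 0.2885.

0.2885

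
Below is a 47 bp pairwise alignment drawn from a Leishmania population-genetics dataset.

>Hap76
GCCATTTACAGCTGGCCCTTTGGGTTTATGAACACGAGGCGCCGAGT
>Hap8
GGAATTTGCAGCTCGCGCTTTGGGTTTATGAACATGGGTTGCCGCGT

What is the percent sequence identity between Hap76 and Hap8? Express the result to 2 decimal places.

78.72%

Differing sites — 2:C/G; 3:C/A; 8:A/G; 14:G/C; 17:C/G; 35:C/T; 37:A/G; 39:G/T; 40:C/T; 45:A/C.
37 of the 47 sites match, so the percent identity is 37/47 × 100 = 78.72%.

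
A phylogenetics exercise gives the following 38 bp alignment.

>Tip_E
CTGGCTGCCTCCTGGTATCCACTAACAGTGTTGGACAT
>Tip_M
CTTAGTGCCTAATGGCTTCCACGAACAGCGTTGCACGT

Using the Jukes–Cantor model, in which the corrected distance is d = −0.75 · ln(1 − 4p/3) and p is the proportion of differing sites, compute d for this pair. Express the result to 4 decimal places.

Mismatches occur at site 3 (G↔T), site 4 (G↔A), site 5 (C↔G), site 11 (C↔A), site 12 (C↔A), site 16 (T↔C), site 17 (A↔T), site 23 (T↔G), site 29 (T↔C), site 34 (G↔C), site 37 (A↔G).
p = 11/38 = 0.289474.
d = −0.75 · ln(1 − (4/3)·0.289474) = −0.75 · ln(0.614035) = −0.75 · (-0.487703) = 0.3658.

0.3658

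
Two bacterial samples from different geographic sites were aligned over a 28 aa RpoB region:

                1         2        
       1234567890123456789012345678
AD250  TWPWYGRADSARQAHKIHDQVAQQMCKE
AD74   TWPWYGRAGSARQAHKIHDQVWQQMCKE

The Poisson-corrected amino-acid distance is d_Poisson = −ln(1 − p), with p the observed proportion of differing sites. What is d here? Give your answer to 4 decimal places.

Mismatches occur at site 9 (D↔G), site 22 (A↔W).
p = 2/28 = 0.071429.
d = −ln(1 − 0.071429) = −ln(0.928571) = 0.0741.

0.0741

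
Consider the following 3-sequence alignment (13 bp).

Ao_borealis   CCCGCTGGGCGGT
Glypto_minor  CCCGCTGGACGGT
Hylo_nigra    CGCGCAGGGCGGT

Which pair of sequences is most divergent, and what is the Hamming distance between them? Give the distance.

3

Pairwise Hamming distances:
  Ao_borealis vs Glypto_minor: 1
  Ao_borealis vs Hylo_nigra: 2
  Glypto_minor vs Hylo_nigra: 3
The largest is 3, between Glypto_minor and Hylo_nigra.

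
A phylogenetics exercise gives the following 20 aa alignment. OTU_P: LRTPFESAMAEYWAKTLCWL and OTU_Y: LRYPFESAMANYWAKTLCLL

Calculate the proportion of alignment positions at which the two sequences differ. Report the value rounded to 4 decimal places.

The sequences differ at positions 3 (T/Y), 11 (E/N), 19 (W/L).
There are 3 differences over 20 sites, so p = 3/20 = 0.1500.

0.1500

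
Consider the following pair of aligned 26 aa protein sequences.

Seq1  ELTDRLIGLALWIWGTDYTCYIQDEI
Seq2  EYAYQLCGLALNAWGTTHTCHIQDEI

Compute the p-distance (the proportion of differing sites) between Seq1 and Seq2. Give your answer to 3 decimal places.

0.385

Differing sites — 2:L/Y; 3:T/A; 4:D/Y; 5:R/Q; 7:I/C; 12:W/N; 13:I/A; 17:D/T; 18:Y/H; 21:Y/H.
There are 10 differences over 26 sites, so p = 10/26 = 0.385.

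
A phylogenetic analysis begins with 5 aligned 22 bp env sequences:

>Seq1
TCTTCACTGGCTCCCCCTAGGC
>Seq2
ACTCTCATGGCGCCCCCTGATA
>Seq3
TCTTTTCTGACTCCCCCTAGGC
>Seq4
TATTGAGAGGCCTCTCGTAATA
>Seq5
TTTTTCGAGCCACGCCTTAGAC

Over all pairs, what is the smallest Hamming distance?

Pairwise Hamming distances:
  Seq1 vs Seq2: 10
  Seq1 vs Seq3: 3
  Seq1 vs Seq4: 11
  Seq1 vs Seq5: 10
  Seq2 vs Seq3: 10
  Seq2 vs Seq4: 12
  Seq2 vs Seq5: 13
  Seq3 vs Seq4: 13
  Seq3 vs Seq5: 9
  Seq4 vs Seq5: 12
The smallest is 3, between Seq1 and Seq3.

3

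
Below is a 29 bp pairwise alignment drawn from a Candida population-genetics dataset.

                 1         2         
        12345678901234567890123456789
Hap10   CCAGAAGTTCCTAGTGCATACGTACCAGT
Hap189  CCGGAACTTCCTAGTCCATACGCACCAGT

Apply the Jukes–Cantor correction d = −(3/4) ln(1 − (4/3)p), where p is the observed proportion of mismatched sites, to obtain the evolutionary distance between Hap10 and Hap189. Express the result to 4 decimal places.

0.1524

The sequences differ at positions 3 (A/G), 7 (G/C), 16 (G/C), 23 (T/C).
p = 4/29 = 0.137931.
d = −0.75 · ln(1 − (4/3)·0.137931) = −0.75 · ln(0.816092) = −0.75 · (-0.203228) = 0.1524.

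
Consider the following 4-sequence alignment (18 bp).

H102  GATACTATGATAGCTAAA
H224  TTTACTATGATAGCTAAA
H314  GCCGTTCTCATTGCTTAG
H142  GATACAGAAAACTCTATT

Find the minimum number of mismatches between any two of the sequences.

Pairwise Hamming distances:
  H102 vs H224: 2
  H102 vs H314: 9
  H102 vs H142: 9
  H224 vs H314: 10
  H224 vs H142: 11
  H314 vs H142: 14
The smallest is 2, between H102 and H224.

2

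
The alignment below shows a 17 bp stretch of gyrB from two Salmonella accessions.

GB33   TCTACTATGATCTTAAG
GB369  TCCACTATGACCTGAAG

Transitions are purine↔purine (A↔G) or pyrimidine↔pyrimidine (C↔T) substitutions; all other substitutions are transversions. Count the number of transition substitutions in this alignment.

2

Differing sites — 3:T/C (Ti); 11:T/C (Ti); 14:T/G (Tv).
Of the 3 differences, 2 transitions and 1 transversion, so the answer is 2.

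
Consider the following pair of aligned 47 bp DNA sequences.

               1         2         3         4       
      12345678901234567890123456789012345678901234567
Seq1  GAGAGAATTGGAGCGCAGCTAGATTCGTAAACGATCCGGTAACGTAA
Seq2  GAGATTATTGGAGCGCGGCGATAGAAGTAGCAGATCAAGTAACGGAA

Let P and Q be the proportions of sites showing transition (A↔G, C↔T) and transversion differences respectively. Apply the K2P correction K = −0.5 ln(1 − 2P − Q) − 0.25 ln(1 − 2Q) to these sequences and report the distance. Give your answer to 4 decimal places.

Differing sites — 5:G/T (Tv); 6:A/T (Tv); 17:A/G (Ti); 20:T/G (Tv); 22:G/T (Tv); 24:T/G (Tv); 25:T/A (Tv); 26:C/A (Tv); 30:A/G (Ti); 31:A/C (Tv); 32:C/A (Tv); 37:C/A (Tv); 38:G/A (Ti); 45:T/G (Tv).
Of the 14 differences, 3 transitions and 11 transversions over 47 sites: P = 3/47 = 0.063830, Q = 11/47 = 0.234043.
d = −0.5·ln(0.638297) − 0.25·ln(0.531914) = −0.5·(-0.448952) − 0.25·(-0.631273) = 0.3823.

0.3823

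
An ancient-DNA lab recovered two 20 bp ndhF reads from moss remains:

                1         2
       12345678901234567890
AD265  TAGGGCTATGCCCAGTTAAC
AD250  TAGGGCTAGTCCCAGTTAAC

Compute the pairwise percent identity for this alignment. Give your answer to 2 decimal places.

The sequences differ at positions 9 (T/G), 10 (G/T).
18 of the 20 sites match, so the percent identity is 18/20 × 100 = 90.00%.

90.00%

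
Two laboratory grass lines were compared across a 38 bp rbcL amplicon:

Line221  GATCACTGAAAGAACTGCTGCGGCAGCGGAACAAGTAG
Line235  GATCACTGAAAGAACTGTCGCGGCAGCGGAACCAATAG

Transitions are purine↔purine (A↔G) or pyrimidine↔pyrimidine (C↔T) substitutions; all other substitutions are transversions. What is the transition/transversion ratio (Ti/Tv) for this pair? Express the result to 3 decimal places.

3.000

The sequences differ at positions 18 (C/T, transition), 19 (T/C, transition), 33 (A/C, transversion), 35 (G/A, transition).
Of the 4 differences, 3 transitions and 1 transversion, so Ti/Tv = 3/1 = 3.000.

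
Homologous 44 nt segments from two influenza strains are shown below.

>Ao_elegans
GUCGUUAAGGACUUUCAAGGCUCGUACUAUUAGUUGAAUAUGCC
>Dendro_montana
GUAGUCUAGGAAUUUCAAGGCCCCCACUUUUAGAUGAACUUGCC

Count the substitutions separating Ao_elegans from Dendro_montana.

11

Differing sites — 3:C/A; 6:U/C; 7:A/U; 12:C/A; 22:U/C; 24:G/C; 25:U/C; 29:A/U; 34:U/A; 39:U/C; 40:A/U.
That gives 11 mismatches out of 44 aligned sites, so the Hamming distance is 11.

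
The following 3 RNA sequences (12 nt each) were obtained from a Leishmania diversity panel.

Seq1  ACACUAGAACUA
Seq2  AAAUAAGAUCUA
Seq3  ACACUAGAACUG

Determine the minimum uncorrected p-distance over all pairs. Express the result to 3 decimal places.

Pairwise Hamming distances:
  Seq1 vs Seq2: 4
  Seq1 vs Seq3: 1
  Seq2 vs Seq3: 5
The smallest is 1 mismatch, between Seq1 and Seq3; p = 1/12 = 0.083.

0.083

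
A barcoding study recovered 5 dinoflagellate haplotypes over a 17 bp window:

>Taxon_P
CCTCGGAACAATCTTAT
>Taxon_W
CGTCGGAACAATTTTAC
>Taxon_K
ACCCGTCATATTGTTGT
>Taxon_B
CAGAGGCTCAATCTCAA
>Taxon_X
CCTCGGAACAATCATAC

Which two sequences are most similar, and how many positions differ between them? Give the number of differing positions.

2

Pairwise Hamming distances:
  Taxon_P vs Taxon_W: 3
  Taxon_P vs Taxon_K: 8
  Taxon_P vs Taxon_B: 7
  Taxon_P vs Taxon_X: 2
  Taxon_W vs Taxon_K: 10
  Taxon_W vs Taxon_B: 8
  Taxon_W vs Taxon_X: 3
  Taxon_K vs Taxon_B: 12
  Taxon_K vs Taxon_X: 10
  Taxon_B vs Taxon_X: 8
The smallest is 2, between Taxon_P and Taxon_X.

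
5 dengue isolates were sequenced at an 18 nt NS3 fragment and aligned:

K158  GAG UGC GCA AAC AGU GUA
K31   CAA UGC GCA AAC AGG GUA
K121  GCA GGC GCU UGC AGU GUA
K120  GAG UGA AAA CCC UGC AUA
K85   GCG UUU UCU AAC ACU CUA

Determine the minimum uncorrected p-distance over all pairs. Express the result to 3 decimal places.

0.167

Pairwise Hamming distances:
  K158 vs K31: 3
  K158 vs K121: 6
  K158 vs K120: 8
  K158 vs K85: 7
  K31 vs K121: 7
  K31 vs K120: 10
  K31 vs K85: 10
  K121 vs K120: 12
  K121 vs K85: 9
  K120 vs K85: 12
The smallest is 3 mismatches, between K158 and K31; p = 3/18 = 0.167.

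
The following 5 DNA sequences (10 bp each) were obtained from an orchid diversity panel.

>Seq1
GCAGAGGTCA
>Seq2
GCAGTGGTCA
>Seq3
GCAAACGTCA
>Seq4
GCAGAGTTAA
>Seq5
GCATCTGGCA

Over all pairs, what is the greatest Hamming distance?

6

Pairwise Hamming distances:
  Seq1 vs Seq2: 1
  Seq1 vs Seq3: 2
  Seq1 vs Seq4: 2
  Seq1 vs Seq5: 4
  Seq2 vs Seq3: 3
  Seq2 vs Seq4: 3
  Seq2 vs Seq5: 4
  Seq3 vs Seq4: 4
  Seq3 vs Seq5: 4
  Seq4 vs Seq5: 6
The largest is 6, between Seq4 and Seq5.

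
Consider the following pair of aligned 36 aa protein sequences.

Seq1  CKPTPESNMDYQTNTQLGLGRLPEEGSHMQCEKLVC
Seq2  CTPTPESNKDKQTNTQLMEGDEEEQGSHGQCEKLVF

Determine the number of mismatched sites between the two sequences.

11

Differing sites — 2:K/T; 9:M/K; 11:Y/K; 18:G/M; 19:L/E; 21:R/D; 22:L/E; 23:P/E; 25:E/Q; 29:M/G; 36:C/F.
That gives 11 mismatches out of 36 aligned sites, so the Hamming distance is 11.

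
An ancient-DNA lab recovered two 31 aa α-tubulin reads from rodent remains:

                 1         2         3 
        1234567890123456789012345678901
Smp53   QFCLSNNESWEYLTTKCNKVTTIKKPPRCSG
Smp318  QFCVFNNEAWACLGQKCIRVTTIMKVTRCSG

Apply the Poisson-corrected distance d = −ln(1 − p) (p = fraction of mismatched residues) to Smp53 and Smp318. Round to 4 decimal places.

The sequences differ at positions 4 (L/V), 5 (S/F), 9 (S/A), 11 (E/A), 12 (Y/C), 14 (T/G), 15 (T/Q), 18 (N/I), 19 (K/R), 24 (K/M), 26 (P/V), 27 (P/T).
p = 12/31 = 0.387097.
d = −ln(1 − 0.387097) = −ln(0.612903) = 0.4895.

0.4895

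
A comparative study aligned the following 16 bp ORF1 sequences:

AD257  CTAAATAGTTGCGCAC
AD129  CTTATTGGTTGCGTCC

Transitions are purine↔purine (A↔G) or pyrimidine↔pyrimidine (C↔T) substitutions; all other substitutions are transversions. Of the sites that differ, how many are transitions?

2

The sequences differ at positions 3 (A/T, transversion), 5 (A/T, transversion), 7 (A/G, transition), 14 (C/T, transition), 15 (A/C, transversion).
Of the 5 differences, 2 transitions and 3 transversions, so the answer is 2.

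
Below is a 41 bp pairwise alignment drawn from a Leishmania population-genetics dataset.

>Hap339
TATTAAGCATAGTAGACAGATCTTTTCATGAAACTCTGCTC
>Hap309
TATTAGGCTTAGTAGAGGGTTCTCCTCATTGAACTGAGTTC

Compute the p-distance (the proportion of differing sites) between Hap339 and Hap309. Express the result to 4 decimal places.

0.2927

Differing sites — 6:A/G; 9:A/T; 17:C/G; 18:A/G; 20:A/T; 24:T/C; 25:T/C; 30:G/T; 31:A/G; 36:C/G; 37:T/A; 39:C/T.
There are 12 differences over 41 sites, so p = 12/41 = 0.2927.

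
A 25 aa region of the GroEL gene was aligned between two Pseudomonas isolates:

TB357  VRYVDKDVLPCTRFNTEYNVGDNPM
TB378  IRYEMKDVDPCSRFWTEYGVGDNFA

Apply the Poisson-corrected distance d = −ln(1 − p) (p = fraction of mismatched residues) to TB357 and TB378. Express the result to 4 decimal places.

0.4463

Mismatches occur at site 1 (V→I), site 4 (V→E), site 5 (D→M), site 9 (L→D), site 12 (T→S), site 15 (N→W), site 19 (N→G), site 24 (P→F), site 25 (M→A).
p = 9/25 = 0.360000.
d = −ln(1 − 0.360000) = −ln(0.640000) = 0.4463.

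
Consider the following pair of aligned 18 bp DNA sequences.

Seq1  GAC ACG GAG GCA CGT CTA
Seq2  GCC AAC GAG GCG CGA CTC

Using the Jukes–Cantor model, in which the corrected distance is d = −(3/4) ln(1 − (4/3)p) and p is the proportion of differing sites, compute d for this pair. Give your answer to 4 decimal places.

0.4408

Differing sites — 2:A/C; 5:C/A; 6:G/C; 12:A/G; 15:T/A; 18:A/C.
p = 6/18 = 0.333333.
d = −0.75 · ln(1 − (4/3)·0.333333) = −0.75 · ln(0.555556) = −0.75 · (-0.587786) = 0.4408.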